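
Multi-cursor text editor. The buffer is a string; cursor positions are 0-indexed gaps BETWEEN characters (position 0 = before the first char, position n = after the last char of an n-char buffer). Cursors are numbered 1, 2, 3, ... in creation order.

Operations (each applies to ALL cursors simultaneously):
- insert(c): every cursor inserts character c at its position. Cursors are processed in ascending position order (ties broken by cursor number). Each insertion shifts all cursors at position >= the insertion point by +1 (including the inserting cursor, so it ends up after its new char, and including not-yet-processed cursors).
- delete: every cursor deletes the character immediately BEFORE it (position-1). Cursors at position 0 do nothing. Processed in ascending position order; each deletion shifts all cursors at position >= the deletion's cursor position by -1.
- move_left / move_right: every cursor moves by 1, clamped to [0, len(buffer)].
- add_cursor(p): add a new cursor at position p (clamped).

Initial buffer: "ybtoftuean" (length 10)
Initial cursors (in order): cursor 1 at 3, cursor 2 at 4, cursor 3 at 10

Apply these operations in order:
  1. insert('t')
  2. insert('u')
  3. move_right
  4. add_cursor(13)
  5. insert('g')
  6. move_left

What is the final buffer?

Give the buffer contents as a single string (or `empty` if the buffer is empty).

After op 1 (insert('t')): buffer="ybttotftueant" (len 13), cursors c1@4 c2@6 c3@13, authorship ...1.2......3
After op 2 (insert('u')): buffer="ybttuotuftueantu" (len 16), cursors c1@5 c2@8 c3@16, authorship ...11.22......33
After op 3 (move_right): buffer="ybttuotuftueantu" (len 16), cursors c1@6 c2@9 c3@16, authorship ...11.22......33
After op 4 (add_cursor(13)): buffer="ybttuotuftueantu" (len 16), cursors c1@6 c2@9 c4@13 c3@16, authorship ...11.22......33
After op 5 (insert('g')): buffer="ybttuogtufgtueagntug" (len 20), cursors c1@7 c2@11 c4@16 c3@20, authorship ...11.122.2....4.333
After op 6 (move_left): buffer="ybttuogtufgtueagntug" (len 20), cursors c1@6 c2@10 c4@15 c3@19, authorship ...11.122.2....4.333

Answer: ybttuogtufgtueagntug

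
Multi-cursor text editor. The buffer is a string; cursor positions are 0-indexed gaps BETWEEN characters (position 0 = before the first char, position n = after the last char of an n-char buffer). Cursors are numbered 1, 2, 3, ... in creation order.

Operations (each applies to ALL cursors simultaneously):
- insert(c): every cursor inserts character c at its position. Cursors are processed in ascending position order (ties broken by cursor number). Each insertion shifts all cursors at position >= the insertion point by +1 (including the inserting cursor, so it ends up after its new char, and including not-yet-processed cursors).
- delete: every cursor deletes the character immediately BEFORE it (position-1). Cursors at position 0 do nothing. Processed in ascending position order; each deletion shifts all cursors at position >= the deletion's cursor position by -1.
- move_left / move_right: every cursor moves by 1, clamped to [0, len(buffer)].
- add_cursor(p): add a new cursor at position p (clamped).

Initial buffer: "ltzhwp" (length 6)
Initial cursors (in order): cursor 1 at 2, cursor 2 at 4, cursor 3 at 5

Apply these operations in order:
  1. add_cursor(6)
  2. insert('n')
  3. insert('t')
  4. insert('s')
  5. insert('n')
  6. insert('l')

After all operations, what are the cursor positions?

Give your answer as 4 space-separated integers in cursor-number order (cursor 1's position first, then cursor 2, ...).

Answer: 7 14 20 26

Derivation:
After op 1 (add_cursor(6)): buffer="ltzhwp" (len 6), cursors c1@2 c2@4 c3@5 c4@6, authorship ......
After op 2 (insert('n')): buffer="ltnzhnwnpn" (len 10), cursors c1@3 c2@6 c3@8 c4@10, authorship ..1..2.3.4
After op 3 (insert('t')): buffer="ltntzhntwntpnt" (len 14), cursors c1@4 c2@8 c3@11 c4@14, authorship ..11..22.33.44
After op 4 (insert('s')): buffer="ltntszhntswntspnts" (len 18), cursors c1@5 c2@10 c3@14 c4@18, authorship ..111..222.333.444
After op 5 (insert('n')): buffer="ltntsnzhntsnwntsnpntsn" (len 22), cursors c1@6 c2@12 c3@17 c4@22, authorship ..1111..2222.3333.4444
After op 6 (insert('l')): buffer="ltntsnlzhntsnlwntsnlpntsnl" (len 26), cursors c1@7 c2@14 c3@20 c4@26, authorship ..11111..22222.33333.44444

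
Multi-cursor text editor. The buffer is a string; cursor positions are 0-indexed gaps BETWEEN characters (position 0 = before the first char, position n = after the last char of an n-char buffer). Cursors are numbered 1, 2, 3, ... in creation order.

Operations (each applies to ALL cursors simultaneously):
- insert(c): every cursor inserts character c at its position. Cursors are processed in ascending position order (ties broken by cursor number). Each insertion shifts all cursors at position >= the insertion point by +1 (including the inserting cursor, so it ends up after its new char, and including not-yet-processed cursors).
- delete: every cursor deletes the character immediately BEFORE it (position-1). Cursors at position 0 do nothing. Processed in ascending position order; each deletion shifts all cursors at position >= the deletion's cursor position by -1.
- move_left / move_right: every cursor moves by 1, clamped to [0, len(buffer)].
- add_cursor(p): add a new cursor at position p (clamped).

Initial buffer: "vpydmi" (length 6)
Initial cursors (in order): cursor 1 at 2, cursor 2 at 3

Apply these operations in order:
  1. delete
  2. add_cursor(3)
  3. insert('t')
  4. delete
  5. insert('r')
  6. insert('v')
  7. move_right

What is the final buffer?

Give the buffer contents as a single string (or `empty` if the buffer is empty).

After op 1 (delete): buffer="vdmi" (len 4), cursors c1@1 c2@1, authorship ....
After op 2 (add_cursor(3)): buffer="vdmi" (len 4), cursors c1@1 c2@1 c3@3, authorship ....
After op 3 (insert('t')): buffer="vttdmti" (len 7), cursors c1@3 c2@3 c3@6, authorship .12..3.
After op 4 (delete): buffer="vdmi" (len 4), cursors c1@1 c2@1 c3@3, authorship ....
After op 5 (insert('r')): buffer="vrrdmri" (len 7), cursors c1@3 c2@3 c3@6, authorship .12..3.
After op 6 (insert('v')): buffer="vrrvvdmrvi" (len 10), cursors c1@5 c2@5 c3@9, authorship .1212..33.
After op 7 (move_right): buffer="vrrvvdmrvi" (len 10), cursors c1@6 c2@6 c3@10, authorship .1212..33.

Answer: vrrvvdmrvi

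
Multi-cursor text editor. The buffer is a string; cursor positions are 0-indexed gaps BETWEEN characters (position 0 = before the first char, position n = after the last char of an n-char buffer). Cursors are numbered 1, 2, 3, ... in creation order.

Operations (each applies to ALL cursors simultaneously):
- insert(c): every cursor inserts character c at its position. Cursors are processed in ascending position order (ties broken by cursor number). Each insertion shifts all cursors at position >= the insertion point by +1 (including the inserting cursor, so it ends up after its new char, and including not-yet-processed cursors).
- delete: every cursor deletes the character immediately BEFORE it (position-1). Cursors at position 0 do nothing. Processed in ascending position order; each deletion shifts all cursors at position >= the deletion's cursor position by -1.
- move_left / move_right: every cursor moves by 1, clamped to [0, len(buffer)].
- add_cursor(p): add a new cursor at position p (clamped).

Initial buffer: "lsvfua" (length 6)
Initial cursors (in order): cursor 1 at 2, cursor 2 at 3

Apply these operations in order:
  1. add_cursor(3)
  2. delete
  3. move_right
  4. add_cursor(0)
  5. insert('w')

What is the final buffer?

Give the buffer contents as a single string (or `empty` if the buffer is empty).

Answer: wfwwwua

Derivation:
After op 1 (add_cursor(3)): buffer="lsvfua" (len 6), cursors c1@2 c2@3 c3@3, authorship ......
After op 2 (delete): buffer="fua" (len 3), cursors c1@0 c2@0 c3@0, authorship ...
After op 3 (move_right): buffer="fua" (len 3), cursors c1@1 c2@1 c3@1, authorship ...
After op 4 (add_cursor(0)): buffer="fua" (len 3), cursors c4@0 c1@1 c2@1 c3@1, authorship ...
After op 5 (insert('w')): buffer="wfwwwua" (len 7), cursors c4@1 c1@5 c2@5 c3@5, authorship 4.123..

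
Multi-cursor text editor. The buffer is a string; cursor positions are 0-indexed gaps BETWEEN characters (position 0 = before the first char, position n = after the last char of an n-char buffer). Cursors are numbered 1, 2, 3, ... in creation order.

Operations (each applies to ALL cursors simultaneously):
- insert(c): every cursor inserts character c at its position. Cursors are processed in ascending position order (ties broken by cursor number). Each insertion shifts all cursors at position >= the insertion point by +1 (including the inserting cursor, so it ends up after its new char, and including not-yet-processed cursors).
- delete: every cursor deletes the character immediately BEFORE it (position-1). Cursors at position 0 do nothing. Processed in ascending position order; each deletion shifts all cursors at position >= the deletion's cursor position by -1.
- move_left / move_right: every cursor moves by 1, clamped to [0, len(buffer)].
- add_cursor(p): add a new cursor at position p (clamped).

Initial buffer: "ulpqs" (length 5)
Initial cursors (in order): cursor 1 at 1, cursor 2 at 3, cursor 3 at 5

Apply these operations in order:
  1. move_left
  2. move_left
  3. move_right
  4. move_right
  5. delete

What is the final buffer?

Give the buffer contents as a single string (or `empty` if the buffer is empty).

After op 1 (move_left): buffer="ulpqs" (len 5), cursors c1@0 c2@2 c3@4, authorship .....
After op 2 (move_left): buffer="ulpqs" (len 5), cursors c1@0 c2@1 c3@3, authorship .....
After op 3 (move_right): buffer="ulpqs" (len 5), cursors c1@1 c2@2 c3@4, authorship .....
After op 4 (move_right): buffer="ulpqs" (len 5), cursors c1@2 c2@3 c3@5, authorship .....
After op 5 (delete): buffer="uq" (len 2), cursors c1@1 c2@1 c3@2, authorship ..

Answer: uq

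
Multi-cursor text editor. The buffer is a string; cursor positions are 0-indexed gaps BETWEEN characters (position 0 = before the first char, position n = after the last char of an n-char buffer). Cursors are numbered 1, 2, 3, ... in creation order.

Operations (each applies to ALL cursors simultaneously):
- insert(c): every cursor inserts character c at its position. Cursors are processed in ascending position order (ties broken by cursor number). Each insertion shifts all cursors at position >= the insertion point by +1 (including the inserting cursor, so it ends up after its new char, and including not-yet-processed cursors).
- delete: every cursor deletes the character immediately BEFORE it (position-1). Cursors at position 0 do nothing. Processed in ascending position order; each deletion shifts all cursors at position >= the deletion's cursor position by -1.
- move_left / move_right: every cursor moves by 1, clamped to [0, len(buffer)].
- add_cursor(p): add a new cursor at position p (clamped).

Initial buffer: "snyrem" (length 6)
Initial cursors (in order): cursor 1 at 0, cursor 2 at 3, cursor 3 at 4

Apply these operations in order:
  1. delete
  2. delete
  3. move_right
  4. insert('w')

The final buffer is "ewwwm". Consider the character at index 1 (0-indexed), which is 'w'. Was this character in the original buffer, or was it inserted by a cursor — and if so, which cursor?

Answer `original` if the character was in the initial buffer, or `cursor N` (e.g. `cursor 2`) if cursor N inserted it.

Answer: cursor 1

Derivation:
After op 1 (delete): buffer="snem" (len 4), cursors c1@0 c2@2 c3@2, authorship ....
After op 2 (delete): buffer="em" (len 2), cursors c1@0 c2@0 c3@0, authorship ..
After op 3 (move_right): buffer="em" (len 2), cursors c1@1 c2@1 c3@1, authorship ..
After op 4 (insert('w')): buffer="ewwwm" (len 5), cursors c1@4 c2@4 c3@4, authorship .123.
Authorship (.=original, N=cursor N): . 1 2 3 .
Index 1: author = 1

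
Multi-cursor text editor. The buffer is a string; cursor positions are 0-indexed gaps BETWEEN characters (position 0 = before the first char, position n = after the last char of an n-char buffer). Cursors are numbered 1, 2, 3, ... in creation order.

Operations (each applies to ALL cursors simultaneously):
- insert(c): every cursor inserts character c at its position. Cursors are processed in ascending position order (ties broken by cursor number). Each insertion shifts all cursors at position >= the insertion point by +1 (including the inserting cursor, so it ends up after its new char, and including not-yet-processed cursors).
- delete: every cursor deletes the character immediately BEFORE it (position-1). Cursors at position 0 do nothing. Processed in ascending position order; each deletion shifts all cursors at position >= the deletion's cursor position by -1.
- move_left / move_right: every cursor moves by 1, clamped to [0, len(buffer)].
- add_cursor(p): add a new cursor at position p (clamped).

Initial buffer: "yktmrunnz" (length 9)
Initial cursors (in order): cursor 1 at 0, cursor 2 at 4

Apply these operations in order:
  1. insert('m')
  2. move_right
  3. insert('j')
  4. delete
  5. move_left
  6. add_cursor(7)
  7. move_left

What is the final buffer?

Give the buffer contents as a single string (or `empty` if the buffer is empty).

Answer: myktmmrunnz

Derivation:
After op 1 (insert('m')): buffer="myktmmrunnz" (len 11), cursors c1@1 c2@6, authorship 1....2.....
After op 2 (move_right): buffer="myktmmrunnz" (len 11), cursors c1@2 c2@7, authorship 1....2.....
After op 3 (insert('j')): buffer="myjktmmrjunnz" (len 13), cursors c1@3 c2@9, authorship 1.1...2.2....
After op 4 (delete): buffer="myktmmrunnz" (len 11), cursors c1@2 c2@7, authorship 1....2.....
After op 5 (move_left): buffer="myktmmrunnz" (len 11), cursors c1@1 c2@6, authorship 1....2.....
After op 6 (add_cursor(7)): buffer="myktmmrunnz" (len 11), cursors c1@1 c2@6 c3@7, authorship 1....2.....
After op 7 (move_left): buffer="myktmmrunnz" (len 11), cursors c1@0 c2@5 c3@6, authorship 1....2.....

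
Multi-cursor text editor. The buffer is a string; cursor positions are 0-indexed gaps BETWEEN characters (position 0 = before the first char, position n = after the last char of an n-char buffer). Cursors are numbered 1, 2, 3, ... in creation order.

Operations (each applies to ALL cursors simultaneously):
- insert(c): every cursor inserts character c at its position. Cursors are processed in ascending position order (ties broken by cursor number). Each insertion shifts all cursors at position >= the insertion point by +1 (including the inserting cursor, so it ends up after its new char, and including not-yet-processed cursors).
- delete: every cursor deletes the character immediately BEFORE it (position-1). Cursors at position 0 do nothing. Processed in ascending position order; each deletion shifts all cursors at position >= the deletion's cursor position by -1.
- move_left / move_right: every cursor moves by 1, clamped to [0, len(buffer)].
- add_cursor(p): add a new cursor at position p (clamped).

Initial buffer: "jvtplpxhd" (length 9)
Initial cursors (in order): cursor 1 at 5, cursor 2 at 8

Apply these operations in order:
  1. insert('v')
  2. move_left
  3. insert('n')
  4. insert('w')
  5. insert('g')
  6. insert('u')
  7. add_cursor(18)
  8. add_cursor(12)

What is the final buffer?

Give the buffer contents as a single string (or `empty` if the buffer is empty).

After op 1 (insert('v')): buffer="jvtplvpxhvd" (len 11), cursors c1@6 c2@10, authorship .....1...2.
After op 2 (move_left): buffer="jvtplvpxhvd" (len 11), cursors c1@5 c2@9, authorship .....1...2.
After op 3 (insert('n')): buffer="jvtplnvpxhnvd" (len 13), cursors c1@6 c2@11, authorship .....11...22.
After op 4 (insert('w')): buffer="jvtplnwvpxhnwvd" (len 15), cursors c1@7 c2@13, authorship .....111...222.
After op 5 (insert('g')): buffer="jvtplnwgvpxhnwgvd" (len 17), cursors c1@8 c2@15, authorship .....1111...2222.
After op 6 (insert('u')): buffer="jvtplnwguvpxhnwguvd" (len 19), cursors c1@9 c2@17, authorship .....11111...22222.
After op 7 (add_cursor(18)): buffer="jvtplnwguvpxhnwguvd" (len 19), cursors c1@9 c2@17 c3@18, authorship .....11111...22222.
After op 8 (add_cursor(12)): buffer="jvtplnwguvpxhnwguvd" (len 19), cursors c1@9 c4@12 c2@17 c3@18, authorship .....11111...22222.

Answer: jvtplnwguvpxhnwguvd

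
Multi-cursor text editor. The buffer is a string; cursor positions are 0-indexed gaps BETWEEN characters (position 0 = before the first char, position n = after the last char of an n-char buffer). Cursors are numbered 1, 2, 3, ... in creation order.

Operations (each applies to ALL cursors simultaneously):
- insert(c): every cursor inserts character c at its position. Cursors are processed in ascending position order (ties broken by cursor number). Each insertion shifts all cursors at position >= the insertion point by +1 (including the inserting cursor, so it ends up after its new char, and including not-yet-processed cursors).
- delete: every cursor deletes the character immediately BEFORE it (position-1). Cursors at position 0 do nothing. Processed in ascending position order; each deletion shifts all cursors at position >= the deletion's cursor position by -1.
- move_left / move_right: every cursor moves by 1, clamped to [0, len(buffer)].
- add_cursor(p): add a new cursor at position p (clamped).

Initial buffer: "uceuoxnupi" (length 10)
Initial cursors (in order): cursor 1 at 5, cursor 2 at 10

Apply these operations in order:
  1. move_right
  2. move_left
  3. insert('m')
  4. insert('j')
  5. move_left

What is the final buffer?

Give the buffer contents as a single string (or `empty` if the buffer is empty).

Answer: uceuomjxnupmji

Derivation:
After op 1 (move_right): buffer="uceuoxnupi" (len 10), cursors c1@6 c2@10, authorship ..........
After op 2 (move_left): buffer="uceuoxnupi" (len 10), cursors c1@5 c2@9, authorship ..........
After op 3 (insert('m')): buffer="uceuomxnupmi" (len 12), cursors c1@6 c2@11, authorship .....1....2.
After op 4 (insert('j')): buffer="uceuomjxnupmji" (len 14), cursors c1@7 c2@13, authorship .....11....22.
After op 5 (move_left): buffer="uceuomjxnupmji" (len 14), cursors c1@6 c2@12, authorship .....11....22.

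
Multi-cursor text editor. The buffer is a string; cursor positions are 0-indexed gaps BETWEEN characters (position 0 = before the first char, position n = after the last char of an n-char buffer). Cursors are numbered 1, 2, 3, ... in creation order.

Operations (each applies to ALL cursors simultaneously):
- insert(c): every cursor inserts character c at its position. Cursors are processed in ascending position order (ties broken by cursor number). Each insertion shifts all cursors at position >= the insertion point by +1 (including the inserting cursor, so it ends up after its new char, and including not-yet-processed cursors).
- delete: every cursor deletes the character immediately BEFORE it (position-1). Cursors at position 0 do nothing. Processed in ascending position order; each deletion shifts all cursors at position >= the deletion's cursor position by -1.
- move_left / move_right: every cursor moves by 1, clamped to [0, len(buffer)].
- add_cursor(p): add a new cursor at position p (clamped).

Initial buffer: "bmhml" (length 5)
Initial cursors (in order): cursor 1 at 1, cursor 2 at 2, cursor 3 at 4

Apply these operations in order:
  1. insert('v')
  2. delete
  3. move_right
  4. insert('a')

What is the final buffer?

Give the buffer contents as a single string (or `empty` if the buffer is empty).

After op 1 (insert('v')): buffer="bvmvhmvl" (len 8), cursors c1@2 c2@4 c3@7, authorship .1.2..3.
After op 2 (delete): buffer="bmhml" (len 5), cursors c1@1 c2@2 c3@4, authorship .....
After op 3 (move_right): buffer="bmhml" (len 5), cursors c1@2 c2@3 c3@5, authorship .....
After op 4 (insert('a')): buffer="bmahamla" (len 8), cursors c1@3 c2@5 c3@8, authorship ..1.2..3

Answer: bmahamla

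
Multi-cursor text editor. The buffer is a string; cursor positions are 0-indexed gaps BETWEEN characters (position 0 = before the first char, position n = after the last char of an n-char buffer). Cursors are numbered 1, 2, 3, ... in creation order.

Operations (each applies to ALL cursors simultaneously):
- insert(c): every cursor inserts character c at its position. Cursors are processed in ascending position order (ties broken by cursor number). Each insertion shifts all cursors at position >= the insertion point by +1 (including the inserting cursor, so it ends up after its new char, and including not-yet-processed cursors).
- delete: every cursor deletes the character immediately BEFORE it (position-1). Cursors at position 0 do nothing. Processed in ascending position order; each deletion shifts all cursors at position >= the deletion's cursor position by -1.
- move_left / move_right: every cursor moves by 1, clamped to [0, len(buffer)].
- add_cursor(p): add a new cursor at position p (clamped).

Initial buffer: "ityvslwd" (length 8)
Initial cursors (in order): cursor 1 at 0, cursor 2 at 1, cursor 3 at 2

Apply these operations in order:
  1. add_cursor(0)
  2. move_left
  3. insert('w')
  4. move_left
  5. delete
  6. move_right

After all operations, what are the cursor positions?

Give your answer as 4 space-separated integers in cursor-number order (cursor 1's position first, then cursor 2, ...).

Answer: 1 1 2 1

Derivation:
After op 1 (add_cursor(0)): buffer="ityvslwd" (len 8), cursors c1@0 c4@0 c2@1 c3@2, authorship ........
After op 2 (move_left): buffer="ityvslwd" (len 8), cursors c1@0 c2@0 c4@0 c3@1, authorship ........
After op 3 (insert('w')): buffer="wwwiwtyvslwd" (len 12), cursors c1@3 c2@3 c4@3 c3@5, authorship 124.3.......
After op 4 (move_left): buffer="wwwiwtyvslwd" (len 12), cursors c1@2 c2@2 c4@2 c3@4, authorship 124.3.......
After op 5 (delete): buffer="wwtyvslwd" (len 9), cursors c1@0 c2@0 c4@0 c3@1, authorship 43.......
After op 6 (move_right): buffer="wwtyvslwd" (len 9), cursors c1@1 c2@1 c4@1 c3@2, authorship 43.......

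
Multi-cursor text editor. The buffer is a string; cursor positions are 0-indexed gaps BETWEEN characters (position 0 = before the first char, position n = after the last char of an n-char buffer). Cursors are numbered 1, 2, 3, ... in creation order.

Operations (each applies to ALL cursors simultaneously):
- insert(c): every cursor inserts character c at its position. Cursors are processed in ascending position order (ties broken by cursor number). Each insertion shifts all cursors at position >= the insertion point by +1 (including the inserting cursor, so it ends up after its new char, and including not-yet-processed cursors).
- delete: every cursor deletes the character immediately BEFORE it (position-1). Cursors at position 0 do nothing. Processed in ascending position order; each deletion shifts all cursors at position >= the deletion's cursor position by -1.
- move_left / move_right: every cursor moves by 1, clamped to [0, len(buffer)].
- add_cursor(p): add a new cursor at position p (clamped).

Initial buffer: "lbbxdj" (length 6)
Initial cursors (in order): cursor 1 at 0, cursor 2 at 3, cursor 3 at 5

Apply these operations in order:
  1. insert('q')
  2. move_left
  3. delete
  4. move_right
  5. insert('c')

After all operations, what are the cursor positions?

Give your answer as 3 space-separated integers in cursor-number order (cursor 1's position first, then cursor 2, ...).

After op 1 (insert('q')): buffer="qlbbqxdqj" (len 9), cursors c1@1 c2@5 c3@8, authorship 1...2..3.
After op 2 (move_left): buffer="qlbbqxdqj" (len 9), cursors c1@0 c2@4 c3@7, authorship 1...2..3.
After op 3 (delete): buffer="qlbqxqj" (len 7), cursors c1@0 c2@3 c3@5, authorship 1..2.3.
After op 4 (move_right): buffer="qlbqxqj" (len 7), cursors c1@1 c2@4 c3@6, authorship 1..2.3.
After op 5 (insert('c')): buffer="qclbqcxqcj" (len 10), cursors c1@2 c2@6 c3@9, authorship 11..22.33.

Answer: 2 6 9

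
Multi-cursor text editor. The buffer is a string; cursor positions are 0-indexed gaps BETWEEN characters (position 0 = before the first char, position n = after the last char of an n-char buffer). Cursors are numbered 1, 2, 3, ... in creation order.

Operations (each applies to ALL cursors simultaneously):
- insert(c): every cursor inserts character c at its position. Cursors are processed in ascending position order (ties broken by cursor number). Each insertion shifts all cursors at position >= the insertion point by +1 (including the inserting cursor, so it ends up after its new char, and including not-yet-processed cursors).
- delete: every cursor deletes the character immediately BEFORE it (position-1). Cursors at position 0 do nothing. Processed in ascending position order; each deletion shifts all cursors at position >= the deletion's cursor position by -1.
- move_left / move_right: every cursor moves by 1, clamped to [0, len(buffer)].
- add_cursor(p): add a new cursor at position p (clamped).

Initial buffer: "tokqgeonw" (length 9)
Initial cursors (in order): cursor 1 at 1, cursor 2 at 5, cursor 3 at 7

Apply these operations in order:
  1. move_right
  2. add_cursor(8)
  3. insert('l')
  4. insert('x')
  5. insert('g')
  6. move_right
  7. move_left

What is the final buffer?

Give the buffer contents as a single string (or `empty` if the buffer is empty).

After op 1 (move_right): buffer="tokqgeonw" (len 9), cursors c1@2 c2@6 c3@8, authorship .........
After op 2 (add_cursor(8)): buffer="tokqgeonw" (len 9), cursors c1@2 c2@6 c3@8 c4@8, authorship .........
After op 3 (insert('l')): buffer="tolkqgelonllw" (len 13), cursors c1@3 c2@8 c3@12 c4@12, authorship ..1....2..34.
After op 4 (insert('x')): buffer="tolxkqgelxonllxxw" (len 17), cursors c1@4 c2@10 c3@16 c4@16, authorship ..11....22..3434.
After op 5 (insert('g')): buffer="tolxgkqgelxgonllxxggw" (len 21), cursors c1@5 c2@12 c3@20 c4@20, authorship ..111....222..343434.
After op 6 (move_right): buffer="tolxgkqgelxgonllxxggw" (len 21), cursors c1@6 c2@13 c3@21 c4@21, authorship ..111....222..343434.
After op 7 (move_left): buffer="tolxgkqgelxgonllxxggw" (len 21), cursors c1@5 c2@12 c3@20 c4@20, authorship ..111....222..343434.

Answer: tolxgkqgelxgonllxxggw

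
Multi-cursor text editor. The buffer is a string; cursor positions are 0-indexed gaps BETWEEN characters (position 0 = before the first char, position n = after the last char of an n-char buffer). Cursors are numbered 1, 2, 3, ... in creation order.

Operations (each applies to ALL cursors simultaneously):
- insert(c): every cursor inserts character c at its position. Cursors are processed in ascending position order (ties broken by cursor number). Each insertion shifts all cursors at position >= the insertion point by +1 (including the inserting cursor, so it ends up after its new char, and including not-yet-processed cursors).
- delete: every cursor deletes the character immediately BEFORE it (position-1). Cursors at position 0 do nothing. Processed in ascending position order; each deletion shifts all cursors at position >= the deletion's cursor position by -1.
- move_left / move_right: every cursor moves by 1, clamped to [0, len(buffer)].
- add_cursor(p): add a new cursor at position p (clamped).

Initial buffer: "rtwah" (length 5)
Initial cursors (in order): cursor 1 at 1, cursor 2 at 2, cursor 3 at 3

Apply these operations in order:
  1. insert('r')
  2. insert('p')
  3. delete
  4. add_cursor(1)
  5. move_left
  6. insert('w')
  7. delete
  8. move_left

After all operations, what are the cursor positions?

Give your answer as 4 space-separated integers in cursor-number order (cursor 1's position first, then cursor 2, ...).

Answer: 0 2 4 0

Derivation:
After op 1 (insert('r')): buffer="rrtrwrah" (len 8), cursors c1@2 c2@4 c3@6, authorship .1.2.3..
After op 2 (insert('p')): buffer="rrptrpwrpah" (len 11), cursors c1@3 c2@6 c3@9, authorship .11.22.33..
After op 3 (delete): buffer="rrtrwrah" (len 8), cursors c1@2 c2@4 c3@6, authorship .1.2.3..
After op 4 (add_cursor(1)): buffer="rrtrwrah" (len 8), cursors c4@1 c1@2 c2@4 c3@6, authorship .1.2.3..
After op 5 (move_left): buffer="rrtrwrah" (len 8), cursors c4@0 c1@1 c2@3 c3@5, authorship .1.2.3..
After op 6 (insert('w')): buffer="wrwrtwrwwrah" (len 12), cursors c4@1 c1@3 c2@6 c3@9, authorship 4.11.22.33..
After op 7 (delete): buffer="rrtrwrah" (len 8), cursors c4@0 c1@1 c2@3 c3@5, authorship .1.2.3..
After op 8 (move_left): buffer="rrtrwrah" (len 8), cursors c1@0 c4@0 c2@2 c3@4, authorship .1.2.3..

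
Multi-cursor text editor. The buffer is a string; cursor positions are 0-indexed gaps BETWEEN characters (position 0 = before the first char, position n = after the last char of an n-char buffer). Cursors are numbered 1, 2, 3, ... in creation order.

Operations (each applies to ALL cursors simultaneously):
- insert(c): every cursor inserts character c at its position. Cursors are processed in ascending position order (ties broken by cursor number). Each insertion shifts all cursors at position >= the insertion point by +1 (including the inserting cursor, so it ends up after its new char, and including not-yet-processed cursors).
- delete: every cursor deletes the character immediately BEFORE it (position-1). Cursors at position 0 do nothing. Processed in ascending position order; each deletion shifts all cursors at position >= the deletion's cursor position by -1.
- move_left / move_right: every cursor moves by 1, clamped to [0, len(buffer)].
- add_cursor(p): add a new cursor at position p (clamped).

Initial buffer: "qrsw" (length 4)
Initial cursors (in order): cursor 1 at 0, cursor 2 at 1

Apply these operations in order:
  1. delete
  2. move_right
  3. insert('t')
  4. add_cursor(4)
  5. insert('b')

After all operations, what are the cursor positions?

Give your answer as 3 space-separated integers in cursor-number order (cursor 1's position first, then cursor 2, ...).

After op 1 (delete): buffer="rsw" (len 3), cursors c1@0 c2@0, authorship ...
After op 2 (move_right): buffer="rsw" (len 3), cursors c1@1 c2@1, authorship ...
After op 3 (insert('t')): buffer="rttsw" (len 5), cursors c1@3 c2@3, authorship .12..
After op 4 (add_cursor(4)): buffer="rttsw" (len 5), cursors c1@3 c2@3 c3@4, authorship .12..
After op 5 (insert('b')): buffer="rttbbsbw" (len 8), cursors c1@5 c2@5 c3@7, authorship .1212.3.

Answer: 5 5 7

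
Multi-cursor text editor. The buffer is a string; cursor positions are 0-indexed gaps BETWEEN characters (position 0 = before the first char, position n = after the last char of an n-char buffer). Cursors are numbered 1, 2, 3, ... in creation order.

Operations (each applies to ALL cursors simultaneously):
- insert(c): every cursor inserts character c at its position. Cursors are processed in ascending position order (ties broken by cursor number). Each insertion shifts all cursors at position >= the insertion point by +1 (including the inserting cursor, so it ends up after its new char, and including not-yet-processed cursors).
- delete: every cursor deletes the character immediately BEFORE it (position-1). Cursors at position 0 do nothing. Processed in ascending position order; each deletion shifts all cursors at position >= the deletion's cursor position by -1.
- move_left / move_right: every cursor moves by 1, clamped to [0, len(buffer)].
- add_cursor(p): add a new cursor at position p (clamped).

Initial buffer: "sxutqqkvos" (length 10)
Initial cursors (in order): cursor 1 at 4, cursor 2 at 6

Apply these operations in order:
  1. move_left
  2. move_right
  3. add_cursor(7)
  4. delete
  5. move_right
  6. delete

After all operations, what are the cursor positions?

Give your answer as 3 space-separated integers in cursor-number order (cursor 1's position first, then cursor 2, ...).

After op 1 (move_left): buffer="sxutqqkvos" (len 10), cursors c1@3 c2@5, authorship ..........
After op 2 (move_right): buffer="sxutqqkvos" (len 10), cursors c1@4 c2@6, authorship ..........
After op 3 (add_cursor(7)): buffer="sxutqqkvos" (len 10), cursors c1@4 c2@6 c3@7, authorship ..........
After op 4 (delete): buffer="sxuqvos" (len 7), cursors c1@3 c2@4 c3@4, authorship .......
After op 5 (move_right): buffer="sxuqvos" (len 7), cursors c1@4 c2@5 c3@5, authorship .......
After op 6 (delete): buffer="sxos" (len 4), cursors c1@2 c2@2 c3@2, authorship ....

Answer: 2 2 2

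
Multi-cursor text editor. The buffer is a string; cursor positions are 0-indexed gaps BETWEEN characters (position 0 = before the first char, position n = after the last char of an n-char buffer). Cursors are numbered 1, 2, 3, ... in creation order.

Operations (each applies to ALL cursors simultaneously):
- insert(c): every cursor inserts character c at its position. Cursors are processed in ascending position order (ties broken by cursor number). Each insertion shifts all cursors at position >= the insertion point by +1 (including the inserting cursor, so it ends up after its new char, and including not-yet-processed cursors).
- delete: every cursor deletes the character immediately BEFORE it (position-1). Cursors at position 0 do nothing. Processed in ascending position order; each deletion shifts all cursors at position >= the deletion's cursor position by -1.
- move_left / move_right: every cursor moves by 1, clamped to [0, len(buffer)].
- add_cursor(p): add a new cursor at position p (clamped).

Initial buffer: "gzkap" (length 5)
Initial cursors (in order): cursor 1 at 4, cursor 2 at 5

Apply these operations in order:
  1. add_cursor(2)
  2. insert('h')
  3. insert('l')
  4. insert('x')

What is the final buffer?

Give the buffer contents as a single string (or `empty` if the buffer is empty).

Answer: gzhlxkahlxphlx

Derivation:
After op 1 (add_cursor(2)): buffer="gzkap" (len 5), cursors c3@2 c1@4 c2@5, authorship .....
After op 2 (insert('h')): buffer="gzhkahph" (len 8), cursors c3@3 c1@6 c2@8, authorship ..3..1.2
After op 3 (insert('l')): buffer="gzhlkahlphl" (len 11), cursors c3@4 c1@8 c2@11, authorship ..33..11.22
After op 4 (insert('x')): buffer="gzhlxkahlxphlx" (len 14), cursors c3@5 c1@10 c2@14, authorship ..333..111.222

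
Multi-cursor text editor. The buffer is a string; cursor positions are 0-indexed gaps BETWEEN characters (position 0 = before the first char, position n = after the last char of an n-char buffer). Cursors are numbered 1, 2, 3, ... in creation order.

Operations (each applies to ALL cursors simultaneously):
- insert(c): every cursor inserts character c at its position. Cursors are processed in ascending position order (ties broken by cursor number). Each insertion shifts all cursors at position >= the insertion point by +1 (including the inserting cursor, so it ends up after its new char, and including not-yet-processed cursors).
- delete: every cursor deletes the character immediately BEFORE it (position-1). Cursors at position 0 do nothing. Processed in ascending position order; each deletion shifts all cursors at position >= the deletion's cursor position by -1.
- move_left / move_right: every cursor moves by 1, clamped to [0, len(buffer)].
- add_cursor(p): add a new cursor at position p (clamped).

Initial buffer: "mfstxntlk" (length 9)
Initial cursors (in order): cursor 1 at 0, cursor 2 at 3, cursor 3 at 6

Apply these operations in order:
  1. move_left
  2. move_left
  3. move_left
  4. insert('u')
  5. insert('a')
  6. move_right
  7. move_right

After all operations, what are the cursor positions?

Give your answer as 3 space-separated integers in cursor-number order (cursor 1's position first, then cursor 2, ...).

Answer: 6 6 11

Derivation:
After op 1 (move_left): buffer="mfstxntlk" (len 9), cursors c1@0 c2@2 c3@5, authorship .........
After op 2 (move_left): buffer="mfstxntlk" (len 9), cursors c1@0 c2@1 c3@4, authorship .........
After op 3 (move_left): buffer="mfstxntlk" (len 9), cursors c1@0 c2@0 c3@3, authorship .........
After op 4 (insert('u')): buffer="uumfsutxntlk" (len 12), cursors c1@2 c2@2 c3@6, authorship 12...3......
After op 5 (insert('a')): buffer="uuaamfsuatxntlk" (len 15), cursors c1@4 c2@4 c3@9, authorship 1212...33......
After op 6 (move_right): buffer="uuaamfsuatxntlk" (len 15), cursors c1@5 c2@5 c3@10, authorship 1212...33......
After op 7 (move_right): buffer="uuaamfsuatxntlk" (len 15), cursors c1@6 c2@6 c3@11, authorship 1212...33......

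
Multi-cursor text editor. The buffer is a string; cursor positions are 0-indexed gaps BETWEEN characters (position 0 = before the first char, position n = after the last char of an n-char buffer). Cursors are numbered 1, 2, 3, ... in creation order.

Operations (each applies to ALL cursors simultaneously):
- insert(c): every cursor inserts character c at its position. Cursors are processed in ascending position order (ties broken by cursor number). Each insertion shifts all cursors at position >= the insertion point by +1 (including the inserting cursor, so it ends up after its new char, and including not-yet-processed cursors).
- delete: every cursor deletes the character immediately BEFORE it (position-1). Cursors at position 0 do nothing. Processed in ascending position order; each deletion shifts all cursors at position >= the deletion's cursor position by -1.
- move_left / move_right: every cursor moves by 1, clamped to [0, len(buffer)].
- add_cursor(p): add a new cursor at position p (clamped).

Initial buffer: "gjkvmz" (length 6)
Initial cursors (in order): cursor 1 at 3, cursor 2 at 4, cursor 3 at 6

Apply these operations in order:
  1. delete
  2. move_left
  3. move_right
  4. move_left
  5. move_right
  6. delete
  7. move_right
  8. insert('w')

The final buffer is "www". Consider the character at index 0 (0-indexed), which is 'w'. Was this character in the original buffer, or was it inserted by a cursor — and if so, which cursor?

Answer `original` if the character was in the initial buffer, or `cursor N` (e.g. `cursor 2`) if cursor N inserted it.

After op 1 (delete): buffer="gjm" (len 3), cursors c1@2 c2@2 c3@3, authorship ...
After op 2 (move_left): buffer="gjm" (len 3), cursors c1@1 c2@1 c3@2, authorship ...
After op 3 (move_right): buffer="gjm" (len 3), cursors c1@2 c2@2 c3@3, authorship ...
After op 4 (move_left): buffer="gjm" (len 3), cursors c1@1 c2@1 c3@2, authorship ...
After op 5 (move_right): buffer="gjm" (len 3), cursors c1@2 c2@2 c3@3, authorship ...
After op 6 (delete): buffer="" (len 0), cursors c1@0 c2@0 c3@0, authorship 
After op 7 (move_right): buffer="" (len 0), cursors c1@0 c2@0 c3@0, authorship 
After op 8 (insert('w')): buffer="www" (len 3), cursors c1@3 c2@3 c3@3, authorship 123
Authorship (.=original, N=cursor N): 1 2 3
Index 0: author = 1

Answer: cursor 1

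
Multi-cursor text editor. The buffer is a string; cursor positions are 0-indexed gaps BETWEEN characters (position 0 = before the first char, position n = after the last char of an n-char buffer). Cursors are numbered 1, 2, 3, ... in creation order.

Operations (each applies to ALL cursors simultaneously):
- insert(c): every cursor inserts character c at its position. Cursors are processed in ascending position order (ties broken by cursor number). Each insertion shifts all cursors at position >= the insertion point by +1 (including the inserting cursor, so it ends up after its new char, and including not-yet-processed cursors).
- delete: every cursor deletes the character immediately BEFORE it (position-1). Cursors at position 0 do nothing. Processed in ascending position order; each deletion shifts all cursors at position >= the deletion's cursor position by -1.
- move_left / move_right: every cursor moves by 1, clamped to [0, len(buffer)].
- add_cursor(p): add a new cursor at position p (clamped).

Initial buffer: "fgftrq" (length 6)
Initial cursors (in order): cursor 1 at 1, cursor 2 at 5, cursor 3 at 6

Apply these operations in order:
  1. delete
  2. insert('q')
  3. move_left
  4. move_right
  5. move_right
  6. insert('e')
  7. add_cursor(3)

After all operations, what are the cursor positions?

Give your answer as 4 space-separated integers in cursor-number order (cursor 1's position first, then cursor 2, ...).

Answer: 3 9 9 3

Derivation:
After op 1 (delete): buffer="gft" (len 3), cursors c1@0 c2@3 c3@3, authorship ...
After op 2 (insert('q')): buffer="qgftqq" (len 6), cursors c1@1 c2@6 c3@6, authorship 1...23
After op 3 (move_left): buffer="qgftqq" (len 6), cursors c1@0 c2@5 c3@5, authorship 1...23
After op 4 (move_right): buffer="qgftqq" (len 6), cursors c1@1 c2@6 c3@6, authorship 1...23
After op 5 (move_right): buffer="qgftqq" (len 6), cursors c1@2 c2@6 c3@6, authorship 1...23
After op 6 (insert('e')): buffer="qgeftqqee" (len 9), cursors c1@3 c2@9 c3@9, authorship 1.1..2323
After op 7 (add_cursor(3)): buffer="qgeftqqee" (len 9), cursors c1@3 c4@3 c2@9 c3@9, authorship 1.1..2323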